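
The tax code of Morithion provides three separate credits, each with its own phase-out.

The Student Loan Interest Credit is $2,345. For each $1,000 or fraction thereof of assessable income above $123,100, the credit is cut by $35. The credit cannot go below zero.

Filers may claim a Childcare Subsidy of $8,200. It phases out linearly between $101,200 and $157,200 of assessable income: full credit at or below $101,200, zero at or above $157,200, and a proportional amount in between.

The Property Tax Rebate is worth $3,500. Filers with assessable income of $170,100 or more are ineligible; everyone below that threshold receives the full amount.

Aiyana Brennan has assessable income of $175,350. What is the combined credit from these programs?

$490

Student Loan Interest Credit: income exceeds $123,100 by $52,250, which is 53 full-or-partial $1,000 increments; reduction = 53 × $35 = $1,855, leaving $490.
Childcare Subsidy: $175,350 is at or above $157,200, so the credit is $0.
Property Tax Rebate: $175,350 meets or exceeds the $170,100 cutoff, so the credit is $0.
Total: $490 + $0 + $0 = $490.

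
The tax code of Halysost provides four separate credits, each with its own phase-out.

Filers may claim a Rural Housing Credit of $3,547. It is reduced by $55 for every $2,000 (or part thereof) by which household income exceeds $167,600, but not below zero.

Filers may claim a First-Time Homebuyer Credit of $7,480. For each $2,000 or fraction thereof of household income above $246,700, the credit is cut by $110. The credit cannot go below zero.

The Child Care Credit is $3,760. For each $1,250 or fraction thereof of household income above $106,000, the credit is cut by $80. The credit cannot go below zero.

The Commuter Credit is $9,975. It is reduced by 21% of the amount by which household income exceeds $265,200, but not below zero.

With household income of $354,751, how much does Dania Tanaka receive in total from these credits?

Rural Housing Credit: income exceeds $167,600 by $187,151 → 94 increments × $55 = $5,170 ≥ base, so the credit is $0.
First-Time Homebuyer Credit: income exceeds $246,700 by $108,051, which is 55 full-or-partial $2,000 increments; reduction = 55 × $110 = $6,050, leaving $1,430.
Child Care Credit: income exceeds $106,000 by $248,751 → 200 increments × $80 = $16,000 ≥ base, so the credit is $0.
Commuter Credit: 21% of the $89,551 excess over $265,200 is $18,805.71 ≥ base, so the credit is $0.
Total: $0 + $1,430 + $0 + $0 = $1,430.

$1,430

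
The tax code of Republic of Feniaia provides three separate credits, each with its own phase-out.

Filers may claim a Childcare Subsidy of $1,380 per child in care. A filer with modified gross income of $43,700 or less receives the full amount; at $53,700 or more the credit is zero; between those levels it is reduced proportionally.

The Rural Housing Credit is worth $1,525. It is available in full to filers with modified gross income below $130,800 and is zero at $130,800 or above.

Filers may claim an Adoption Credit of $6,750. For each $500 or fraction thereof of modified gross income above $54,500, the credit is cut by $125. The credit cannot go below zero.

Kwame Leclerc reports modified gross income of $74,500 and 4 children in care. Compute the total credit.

Childcare Subsidy: base = 4 × $1,380 = $5,520. $74,500 is at or above $53,700, so the credit is $0.
Rural Housing Credit: $74,500 is below the $130,800 cutoff, so the full $1,525 applies.
Adoption Credit: income exceeds $54,500 by $20,000, which is 40 full-or-partial $500 increments; reduction = 40 × $125 = $5,000, leaving $1,750.
Total: $0 + $1,525 + $1,750 = $3,275.

$3,275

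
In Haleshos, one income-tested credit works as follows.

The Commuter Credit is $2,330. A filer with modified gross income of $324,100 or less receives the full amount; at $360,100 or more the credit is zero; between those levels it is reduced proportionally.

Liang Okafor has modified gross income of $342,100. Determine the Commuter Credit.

Commuter Credit: $342,100 is $18,000 into a $36,000 phase-out range, leaving 18,000/36,000 of the credit: $2,330 × 18,000/36,000 = $1,165.

$1,165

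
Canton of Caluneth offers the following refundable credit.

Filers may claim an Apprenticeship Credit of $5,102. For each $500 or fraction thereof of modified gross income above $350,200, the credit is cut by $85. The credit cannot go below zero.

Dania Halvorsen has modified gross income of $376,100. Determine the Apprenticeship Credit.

$682

Apprenticeship Credit: income exceeds $350,200 by $25,900, which is 52 full-or-partial $500 increments; reduction = 52 × $85 = $4,420, leaving $682.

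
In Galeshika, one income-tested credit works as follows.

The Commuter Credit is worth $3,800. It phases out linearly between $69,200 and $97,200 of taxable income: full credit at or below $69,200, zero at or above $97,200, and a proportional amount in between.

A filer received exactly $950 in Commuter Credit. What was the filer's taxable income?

$90,200

$950 is 950/3,800 of the full $3,800, so 2,850/3,800 of the $28,000 range has been used: income = $69,200 + $28,000 × 2,850/3,800 = $90,200.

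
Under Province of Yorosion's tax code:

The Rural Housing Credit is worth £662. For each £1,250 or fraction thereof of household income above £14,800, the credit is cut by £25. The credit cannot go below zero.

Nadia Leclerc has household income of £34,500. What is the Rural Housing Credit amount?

Rural Housing Credit: income exceeds £14,800 by £19,700, which is 16 full-or-partial £1,250 increments; reduction = 16 × £25 = £400, leaving £262.

£262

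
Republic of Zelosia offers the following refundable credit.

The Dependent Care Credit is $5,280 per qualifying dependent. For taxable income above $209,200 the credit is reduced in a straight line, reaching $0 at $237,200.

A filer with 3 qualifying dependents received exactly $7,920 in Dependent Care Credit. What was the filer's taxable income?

Full credit = 3 × $5,280 = $15,840.
$7,920 is 7,920/15,840 of the full $15,840, so 7,920/15,840 of the $28,000 range has been used: income = $209,200 + $28,000 × 7,920/15,840 = $223,200.

$223,200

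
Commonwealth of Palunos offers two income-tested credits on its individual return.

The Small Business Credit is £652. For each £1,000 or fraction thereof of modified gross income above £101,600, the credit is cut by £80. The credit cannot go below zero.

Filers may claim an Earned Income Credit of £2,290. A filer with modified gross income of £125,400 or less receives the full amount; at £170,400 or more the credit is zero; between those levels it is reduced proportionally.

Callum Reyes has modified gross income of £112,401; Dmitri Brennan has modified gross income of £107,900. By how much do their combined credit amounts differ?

£92

Callum (£112,401): Small Business Credit: income exceeds £101,600 by £10,801 → 11 increments × £80 = £880 ≥ base, so the credit is £0. Earned Income Credit: £112,401 is at or below the £125,400 threshold, so the full £2,290 applies. total £0 + £2,290 = £2,290
Dmitri (£107,900): Small Business Credit: income exceeds £101,600 by £6,300, which is 7 full-or-partial £1,000 increments; reduction = 7 × £80 = £560, leaving £92. Earned Income Credit: £107,900 is at or below the £125,400 threshold, so the full £2,290 applies. total £92 + £2,290 = £2,382
Difference: |£2,290 − £2,382| = £92.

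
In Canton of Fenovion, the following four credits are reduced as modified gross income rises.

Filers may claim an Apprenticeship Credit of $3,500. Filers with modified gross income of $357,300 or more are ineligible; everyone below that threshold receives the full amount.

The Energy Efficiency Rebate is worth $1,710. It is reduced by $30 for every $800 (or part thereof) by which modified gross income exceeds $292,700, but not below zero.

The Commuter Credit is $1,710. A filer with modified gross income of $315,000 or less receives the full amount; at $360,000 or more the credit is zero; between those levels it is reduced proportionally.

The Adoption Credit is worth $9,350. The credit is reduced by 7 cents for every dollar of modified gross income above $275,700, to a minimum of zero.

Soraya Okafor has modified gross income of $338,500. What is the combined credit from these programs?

$9,271

Apprenticeship Credit: $338,500 is below the $357,300 cutoff, so the full $3,500 applies.
Energy Efficiency Rebate: income exceeds $292,700 by $45,800 → 58 increments × $30 = $1,740 ≥ base, so the credit is $0.
Commuter Credit: $338,500 is $23,500 into a $45,000 phase-out range, leaving 21,500/45,000 of the credit: $1,710 × 21,500/45,000 = $817.
Adoption Credit: 7% of the $62,800 excess over $275,700 is $4,396; credit = $9,350 − $4,396 = $4,954.
Total: $3,500 + $0 + $817 + $4,954 = $9,271.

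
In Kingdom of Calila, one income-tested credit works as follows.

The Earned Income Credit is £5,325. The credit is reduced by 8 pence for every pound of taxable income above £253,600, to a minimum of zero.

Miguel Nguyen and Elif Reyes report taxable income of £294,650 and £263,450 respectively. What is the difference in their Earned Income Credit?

£2,496

Miguel (£294,650): Earned Income Credit: 8% of the £41,050 excess over £253,600 is £3,284; credit = £5,325 − £3,284 = £2,041.
Elif (£263,450): Earned Income Credit: 8% of the £9,850 excess over £253,600 is £788; credit = £5,325 − £788 = £4,537.
Difference: |£2,041 − £4,537| = £2,496.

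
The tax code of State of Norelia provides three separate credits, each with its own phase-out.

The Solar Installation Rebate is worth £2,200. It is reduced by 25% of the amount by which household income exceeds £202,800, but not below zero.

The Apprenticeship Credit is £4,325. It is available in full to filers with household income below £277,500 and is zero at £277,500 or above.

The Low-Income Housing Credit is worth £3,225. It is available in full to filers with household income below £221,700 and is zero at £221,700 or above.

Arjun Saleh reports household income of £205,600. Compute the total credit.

£9,050

Solar Installation Rebate: 25% of the £2,800 excess over £202,800 is £700; credit = £2,200 − £700 = £1,500.
Apprenticeship Credit: £205,600 is below the £277,500 cutoff, so the full £4,325 applies.
Low-Income Housing Credit: £205,600 is below the £221,700 cutoff, so the full £3,225 applies.
Total: £1,500 + £4,325 + £3,225 = £9,050.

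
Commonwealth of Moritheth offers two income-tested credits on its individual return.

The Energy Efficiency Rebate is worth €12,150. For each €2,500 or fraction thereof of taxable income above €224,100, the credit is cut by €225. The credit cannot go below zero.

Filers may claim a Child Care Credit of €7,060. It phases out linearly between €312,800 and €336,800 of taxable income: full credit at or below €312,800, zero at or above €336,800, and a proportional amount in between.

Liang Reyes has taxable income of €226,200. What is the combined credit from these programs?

Energy Efficiency Rebate: income exceeds €224,100 by €2,100, which is 1 full-or-partial €2,500 increment; reduction = 1 × €225 = €225, leaving €11,925.
Child Care Credit: €226,200 is at or below the €312,800 threshold, so the full €7,060 applies.
Total: €11,925 + €7,060 = €18,985.

€18,985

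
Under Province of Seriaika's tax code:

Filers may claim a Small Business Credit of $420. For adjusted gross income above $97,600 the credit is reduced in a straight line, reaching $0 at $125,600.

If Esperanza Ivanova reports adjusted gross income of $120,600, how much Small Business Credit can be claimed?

Small Business Credit: $120,600 is $23,000 into a $28,000 phase-out range, leaving 5,000/28,000 of the credit: $420 × 5,000/28,000 = $75.

$75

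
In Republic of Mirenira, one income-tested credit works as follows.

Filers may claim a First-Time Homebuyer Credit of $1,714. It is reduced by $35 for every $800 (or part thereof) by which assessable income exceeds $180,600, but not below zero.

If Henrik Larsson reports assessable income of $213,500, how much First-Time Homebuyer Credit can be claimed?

First-Time Homebuyer Credit: income exceeds $180,600 by $32,900, which is 42 full-or-partial $800 increments; reduction = 42 × $35 = $1,470, leaving $244.

$244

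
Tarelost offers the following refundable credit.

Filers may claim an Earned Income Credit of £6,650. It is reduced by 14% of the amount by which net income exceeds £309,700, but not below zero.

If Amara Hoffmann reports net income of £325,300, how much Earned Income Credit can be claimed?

£4,466

Earned Income Credit: 14% of the £15,600 excess over £309,700 is £2,184; credit = £6,650 − £2,184 = £4,466.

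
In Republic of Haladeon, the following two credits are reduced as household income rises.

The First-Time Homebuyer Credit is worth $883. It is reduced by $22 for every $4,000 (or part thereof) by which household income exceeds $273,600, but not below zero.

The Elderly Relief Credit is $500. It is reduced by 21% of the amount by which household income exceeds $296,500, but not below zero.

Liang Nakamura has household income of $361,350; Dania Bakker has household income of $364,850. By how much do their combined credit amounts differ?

$22

Liang ($361,350): First-Time Homebuyer Credit: income exceeds $273,600 by $87,750, which is 22 full-or-partial $4,000 increments; reduction = 22 × $22 = $484, leaving $399. Elderly Relief Credit: 21% of the $64,850 excess over $296,500 is $13,618.50 ≥ base, so the credit is $0. total $399 + $0 = $399
Dania ($364,850): First-Time Homebuyer Credit: income exceeds $273,600 by $91,250, which is 23 full-or-partial $4,000 increments; reduction = 23 × $22 = $506, leaving $377. Elderly Relief Credit: 21% of the $68,350 excess over $296,500 is $14,353.50 ≥ base, so the credit is $0. total $377 + $0 = $377
Difference: |$399 − $377| = $22.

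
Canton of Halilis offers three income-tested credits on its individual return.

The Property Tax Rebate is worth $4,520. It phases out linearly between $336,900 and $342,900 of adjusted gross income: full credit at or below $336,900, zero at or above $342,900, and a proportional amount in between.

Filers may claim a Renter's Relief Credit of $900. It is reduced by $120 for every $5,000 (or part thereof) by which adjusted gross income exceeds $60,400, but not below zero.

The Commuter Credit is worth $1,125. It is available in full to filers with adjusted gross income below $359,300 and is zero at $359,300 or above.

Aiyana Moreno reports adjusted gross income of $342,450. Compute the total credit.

$1,464

Property Tax Rebate: $342,450 is $5,550 into a $6,000 phase-out range, leaving 450/6,000 of the credit: $4,520 × 450/6,000 = $339.
Renter's Relief Credit: income exceeds $60,400 by $282,050 → 57 increments × $120 = $6,840 ≥ base, so the credit is $0.
Commuter Credit: $342,450 is below the $359,300 cutoff, so the full $1,125 applies.
Total: $339 + $0 + $1,125 = $1,464.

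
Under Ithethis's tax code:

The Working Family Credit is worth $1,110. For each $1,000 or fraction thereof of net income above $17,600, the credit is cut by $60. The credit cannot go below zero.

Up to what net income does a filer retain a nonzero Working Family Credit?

After 18 increments the reduction is 18 × $60 = $1,080, leaving $30; one more increment wipes it out. Increment 18 ends at excess 18 × $1,000 = $18,000, so the highest qualifying income is $17,600 + $18,000 = $35,600.

$35,600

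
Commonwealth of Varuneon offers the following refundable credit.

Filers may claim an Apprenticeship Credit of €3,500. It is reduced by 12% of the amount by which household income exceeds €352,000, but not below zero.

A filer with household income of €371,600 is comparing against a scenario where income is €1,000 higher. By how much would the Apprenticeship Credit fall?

€120

At €371,600 — 12% of the €19,600 excess over €352,000 is €2,352; credit = €3,500 − €2,352 = €1,148.
At €372,600 — 12% of the €20,600 excess over €352,000 is €2,472; credit = €3,500 − €2,472 = €1,028.
Lost: €1,148 − €1,028 = €120.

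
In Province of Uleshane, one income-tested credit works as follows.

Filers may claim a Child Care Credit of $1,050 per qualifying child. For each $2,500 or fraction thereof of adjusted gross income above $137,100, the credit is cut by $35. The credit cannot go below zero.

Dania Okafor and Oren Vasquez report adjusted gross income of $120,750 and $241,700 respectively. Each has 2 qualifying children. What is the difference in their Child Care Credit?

Dania ($120,750): Child Care Credit: base = 2 × $1,050 = $2,100. $120,750 is at or below the $137,100 threshold, so the full $2,100 applies.
Oren ($241,700): Child Care Credit: base = 2 × $1,050 = $2,100. income exceeds $137,100 by $104,600, which is 42 full-or-partial $2,500 increments; reduction = 42 × $35 = $1,470, leaving $630.
Difference: |$2,100 − $630| = $1,470.

$1,470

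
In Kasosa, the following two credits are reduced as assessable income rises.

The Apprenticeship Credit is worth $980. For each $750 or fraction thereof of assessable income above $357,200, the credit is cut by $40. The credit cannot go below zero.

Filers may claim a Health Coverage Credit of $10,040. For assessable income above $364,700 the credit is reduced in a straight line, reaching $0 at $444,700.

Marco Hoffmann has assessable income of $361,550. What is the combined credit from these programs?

$10,780

Apprenticeship Credit: income exceeds $357,200 by $4,350, which is 6 full-or-partial $750 increments; reduction = 6 × $40 = $240, leaving $740.
Health Coverage Credit: $361,550 is at or below the $364,700 threshold, so the full $10,040 applies.
Total: $740 + $10,040 = $10,780.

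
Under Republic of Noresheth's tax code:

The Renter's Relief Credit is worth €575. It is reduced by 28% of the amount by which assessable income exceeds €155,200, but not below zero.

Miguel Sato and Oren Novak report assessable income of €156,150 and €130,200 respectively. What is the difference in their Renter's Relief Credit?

Miguel (€156,150): Renter's Relief Credit: 28% of the €950 excess over €155,200 is €266; credit = €575 − €266 = €309.
Oren (€130,200): Renter's Relief Credit: €130,200 is at or below the €155,200 threshold, so the full €575 applies.
Difference: |€309 − €575| = €266.

€266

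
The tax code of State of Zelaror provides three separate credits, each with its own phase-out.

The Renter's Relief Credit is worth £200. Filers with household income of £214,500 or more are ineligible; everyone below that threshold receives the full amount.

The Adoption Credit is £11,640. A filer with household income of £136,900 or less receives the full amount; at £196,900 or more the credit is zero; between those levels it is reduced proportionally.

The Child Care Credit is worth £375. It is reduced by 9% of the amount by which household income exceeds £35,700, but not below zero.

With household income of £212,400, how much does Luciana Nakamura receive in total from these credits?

£200

Renter's Relief Credit: £212,400 is below the £214,500 cutoff, so the full £200 applies.
Adoption Credit: £212,400 is at or above £196,900, so the credit is £0.
Child Care Credit: 9% of the £176,700 excess over £35,700 is £15,903 ≥ base, so the credit is £0.
Total: £200 + £0 + £0 = £200.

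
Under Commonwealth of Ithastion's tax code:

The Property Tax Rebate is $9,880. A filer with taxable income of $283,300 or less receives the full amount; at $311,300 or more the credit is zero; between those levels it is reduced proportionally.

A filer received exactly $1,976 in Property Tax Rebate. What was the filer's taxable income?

$1,976 is 1,976/9,880 of the full $9,880, so 7,904/9,880 of the $28,000 range has been used: income = $283,300 + $28,000 × 7,904/9,880 = $305,700.

$305,700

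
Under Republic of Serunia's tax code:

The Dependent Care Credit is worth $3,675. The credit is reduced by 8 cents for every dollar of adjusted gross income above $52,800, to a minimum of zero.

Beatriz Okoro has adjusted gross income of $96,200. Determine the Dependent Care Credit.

$203

Dependent Care Credit: 8% of the $43,400 excess over $52,800 is $3,472; credit = $3,675 − $3,472 = $203.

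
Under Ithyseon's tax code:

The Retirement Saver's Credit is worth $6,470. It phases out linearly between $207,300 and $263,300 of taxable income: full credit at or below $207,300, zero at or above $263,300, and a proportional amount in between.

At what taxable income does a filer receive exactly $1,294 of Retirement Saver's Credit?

$1,294 is 1,294/6,470 of the full $6,470, so 5,176/6,470 of the $56,000 range has been used: income = $207,300 + $56,000 × 5,176/6,470 = $252,100.

$252,100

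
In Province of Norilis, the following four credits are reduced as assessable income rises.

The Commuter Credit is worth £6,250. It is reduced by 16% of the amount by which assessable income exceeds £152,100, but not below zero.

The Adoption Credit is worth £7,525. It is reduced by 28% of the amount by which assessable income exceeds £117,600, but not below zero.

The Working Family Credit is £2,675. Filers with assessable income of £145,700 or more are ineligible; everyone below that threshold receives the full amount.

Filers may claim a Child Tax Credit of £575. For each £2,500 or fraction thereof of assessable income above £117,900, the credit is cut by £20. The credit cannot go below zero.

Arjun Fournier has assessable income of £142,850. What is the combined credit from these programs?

£9,755

Commuter Credit: £142,850 is at or below the £152,100 threshold, so the full £6,250 applies.
Adoption Credit: 28% of the £25,250 excess over £117,600 is £7,070; credit = £7,525 − £7,070 = £455.
Working Family Credit: £142,850 is below the £145,700 cutoff, so the full £2,675 applies.
Child Tax Credit: income exceeds £117,900 by £24,950, which is 10 full-or-partial £2,500 increments; reduction = 10 × £20 = £200, leaving £375.
Total: £6,250 + £455 + £2,675 + £375 = £9,755.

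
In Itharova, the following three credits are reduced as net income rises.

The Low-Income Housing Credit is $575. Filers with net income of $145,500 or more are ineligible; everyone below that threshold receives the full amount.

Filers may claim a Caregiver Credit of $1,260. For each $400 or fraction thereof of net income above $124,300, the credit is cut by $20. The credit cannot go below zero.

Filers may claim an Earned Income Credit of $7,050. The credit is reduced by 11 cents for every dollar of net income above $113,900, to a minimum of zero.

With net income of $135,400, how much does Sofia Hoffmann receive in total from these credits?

Low-Income Housing Credit: $135,400 is below the $145,500 cutoff, so the full $575 applies.
Caregiver Credit: income exceeds $124,300 by $11,100, which is 28 full-or-partial $400 increments; reduction = 28 × $20 = $560, leaving $700.
Earned Income Credit: 11% of the $21,500 excess over $113,900 is $2,365; credit = $7,050 − $2,365 = $4,685.
Total: $575 + $700 + $4,685 = $5,960.

$5,960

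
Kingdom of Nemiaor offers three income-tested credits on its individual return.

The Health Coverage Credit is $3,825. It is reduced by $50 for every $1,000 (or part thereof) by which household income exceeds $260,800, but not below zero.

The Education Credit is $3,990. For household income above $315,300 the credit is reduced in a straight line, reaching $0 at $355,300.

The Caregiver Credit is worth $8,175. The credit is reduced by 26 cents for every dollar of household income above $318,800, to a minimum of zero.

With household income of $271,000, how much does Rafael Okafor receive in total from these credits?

$15,440

Health Coverage Credit: income exceeds $260,800 by $10,200, which is 11 full-or-partial $1,000 increments; reduction = 11 × $50 = $550, leaving $3,275.
Education Credit: $271,000 is at or below the $315,300 threshold, so the full $3,990 applies.
Caregiver Credit: $271,000 is at or below the $318,800 threshold, so the full $8,175 applies.
Total: $3,275 + $3,990 + $8,175 = $15,440.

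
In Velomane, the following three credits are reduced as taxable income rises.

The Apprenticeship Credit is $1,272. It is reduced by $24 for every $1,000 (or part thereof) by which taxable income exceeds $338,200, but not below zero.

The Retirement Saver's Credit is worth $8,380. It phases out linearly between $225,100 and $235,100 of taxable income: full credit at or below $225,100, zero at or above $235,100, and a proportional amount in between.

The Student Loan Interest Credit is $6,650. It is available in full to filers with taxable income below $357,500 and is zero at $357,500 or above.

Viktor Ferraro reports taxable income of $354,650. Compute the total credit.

Apprenticeship Credit: income exceeds $338,200 by $16,450, which is 17 full-or-partial $1,000 increments; reduction = 17 × $24 = $408, leaving $864.
Retirement Saver's Credit: $354,650 is at or above $235,100, so the credit is $0.
Student Loan Interest Credit: $354,650 is below the $357,500 cutoff, so the full $6,650 applies.
Total: $864 + $0 + $6,650 = $7,514.

$7,514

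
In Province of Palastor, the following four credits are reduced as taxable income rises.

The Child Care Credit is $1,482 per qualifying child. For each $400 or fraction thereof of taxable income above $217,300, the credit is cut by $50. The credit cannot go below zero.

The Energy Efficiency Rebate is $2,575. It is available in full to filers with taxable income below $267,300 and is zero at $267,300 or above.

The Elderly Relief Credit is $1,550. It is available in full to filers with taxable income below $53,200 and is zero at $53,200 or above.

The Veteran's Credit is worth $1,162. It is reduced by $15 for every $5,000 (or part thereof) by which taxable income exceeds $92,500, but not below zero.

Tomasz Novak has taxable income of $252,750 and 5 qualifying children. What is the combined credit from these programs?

$6,202

Child Care Credit: base = 5 × $1,482 = $7,410. income exceeds $217,300 by $35,450, which is 89 full-or-partial $400 increments; reduction = 89 × $50 = $4,450, leaving $2,960.
Energy Efficiency Rebate: $252,750 is below the $267,300 cutoff, so the full $2,575 applies.
Elderly Relief Credit: $252,750 meets or exceeds the $53,200 cutoff, so the credit is $0.
Veteran's Credit: income exceeds $92,500 by $160,250, which is 33 full-or-partial $5,000 increments; reduction = 33 × $15 = $495, leaving $667.
Total: $2,960 + $2,575 + $0 + $667 = $6,202.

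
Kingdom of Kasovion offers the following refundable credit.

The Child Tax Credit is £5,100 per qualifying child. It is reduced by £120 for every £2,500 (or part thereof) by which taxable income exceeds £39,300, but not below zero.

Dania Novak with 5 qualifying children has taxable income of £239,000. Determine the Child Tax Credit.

Child Tax Credit: base = 5 × £5,100 = £25,500. income exceeds £39,300 by £199,700, which is 80 full-or-partial £2,500 increments; reduction = 80 × £120 = £9,600, leaving £15,900.

£15,900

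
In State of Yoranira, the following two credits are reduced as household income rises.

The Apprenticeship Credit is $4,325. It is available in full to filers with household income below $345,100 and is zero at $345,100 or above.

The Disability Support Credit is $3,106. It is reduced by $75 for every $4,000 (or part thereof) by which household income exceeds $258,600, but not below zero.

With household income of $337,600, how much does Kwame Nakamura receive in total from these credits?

Apprenticeship Credit: $337,600 is below the $345,100 cutoff, so the full $4,325 applies.
Disability Support Credit: income exceeds $258,600 by $79,000, which is 20 full-or-partial $4,000 increments; reduction = 20 × $75 = $1,500, leaving $1,606.
Total: $4,325 + $1,606 = $5,931.

$5,931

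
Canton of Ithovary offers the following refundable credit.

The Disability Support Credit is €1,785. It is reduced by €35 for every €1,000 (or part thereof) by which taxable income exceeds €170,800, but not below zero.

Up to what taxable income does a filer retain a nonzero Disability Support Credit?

After 50 increments the reduction is 50 × €35 = €1,750, leaving €35; one more increment wipes it out. Increment 50 ends at excess 50 × €1,000 = €50,000, so the highest qualifying income is €170,800 + €50,000 = €220,800.

€220,800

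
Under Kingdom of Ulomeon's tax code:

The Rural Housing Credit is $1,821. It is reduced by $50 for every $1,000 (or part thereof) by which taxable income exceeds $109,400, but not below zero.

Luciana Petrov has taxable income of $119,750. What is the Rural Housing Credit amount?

$1,271

Rural Housing Credit: income exceeds $109,400 by $10,350, which is 11 full-or-partial $1,000 increments; reduction = 11 × $50 = $550, leaving $1,271.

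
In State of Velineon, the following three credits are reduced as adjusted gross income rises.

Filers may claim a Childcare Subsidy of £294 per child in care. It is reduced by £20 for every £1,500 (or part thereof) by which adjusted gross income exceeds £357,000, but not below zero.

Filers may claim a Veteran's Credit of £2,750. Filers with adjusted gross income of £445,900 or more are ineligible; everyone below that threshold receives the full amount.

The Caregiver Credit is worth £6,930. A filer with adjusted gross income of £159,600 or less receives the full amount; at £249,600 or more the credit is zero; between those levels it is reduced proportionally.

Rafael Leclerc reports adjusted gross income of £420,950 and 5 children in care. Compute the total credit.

£3,360

Childcare Subsidy: base = 5 × £294 = £1,470. income exceeds £357,000 by £63,950, which is 43 full-or-partial £1,500 increments; reduction = 43 × £20 = £860, leaving £610.
Veteran's Credit: £420,950 is below the £445,900 cutoff, so the full £2,750 applies.
Caregiver Credit: £420,950 is at or above £249,600, so the credit is £0.
Total: £610 + £2,750 + £0 = £3,360.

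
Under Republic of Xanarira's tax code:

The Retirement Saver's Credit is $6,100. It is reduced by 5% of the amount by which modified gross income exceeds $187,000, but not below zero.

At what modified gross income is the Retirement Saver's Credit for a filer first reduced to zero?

The credit falls by 5% of each dollar above $187,000, so it reaches zero when the excess is $6,100 / 5% = $122,000: income = $187,000 + $122,000 = $309,000.

$309,000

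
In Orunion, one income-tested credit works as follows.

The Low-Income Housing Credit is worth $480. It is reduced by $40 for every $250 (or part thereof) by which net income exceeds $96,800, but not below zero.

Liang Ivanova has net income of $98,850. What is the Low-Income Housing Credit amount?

Low-Income Housing Credit: income exceeds $96,800 by $2,050, which is 9 full-or-partial $250 increments; reduction = 9 × $40 = $360, leaving $120.

$120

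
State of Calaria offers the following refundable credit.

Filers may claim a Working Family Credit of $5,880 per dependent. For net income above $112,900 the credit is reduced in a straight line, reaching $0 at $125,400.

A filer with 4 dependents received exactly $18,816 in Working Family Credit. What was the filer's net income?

$115,400

Full credit = 4 × $5,880 = $23,520.
$18,816 is 18,816/23,520 of the full $23,520, so 4,704/23,520 of the $12,500 range has been used: income = $112,900 + $12,500 × 4,704/23,520 = $115,400.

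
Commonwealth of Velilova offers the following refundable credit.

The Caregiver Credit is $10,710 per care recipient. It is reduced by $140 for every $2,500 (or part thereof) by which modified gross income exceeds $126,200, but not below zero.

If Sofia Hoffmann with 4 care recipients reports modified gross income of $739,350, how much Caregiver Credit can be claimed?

Caregiver Credit: base = 4 × $10,710 = $42,840. income exceeds $126,200 by $613,150, which is 246 full-or-partial $2,500 increments; reduction = 246 × $140 = $34,440, leaving $8,400.

$8,400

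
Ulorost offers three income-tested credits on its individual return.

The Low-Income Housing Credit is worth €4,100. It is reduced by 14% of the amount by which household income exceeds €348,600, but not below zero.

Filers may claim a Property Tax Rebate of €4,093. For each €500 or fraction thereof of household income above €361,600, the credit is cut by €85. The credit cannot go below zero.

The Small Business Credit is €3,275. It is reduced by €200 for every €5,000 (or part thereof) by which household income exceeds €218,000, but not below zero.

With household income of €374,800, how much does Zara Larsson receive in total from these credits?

€2,230

Low-Income Housing Credit: 14% of the €26,200 excess over €348,600 is €3,668; credit = €4,100 − €3,668 = €432.
Property Tax Rebate: income exceeds €361,600 by €13,200, which is 27 full-or-partial €500 increments; reduction = 27 × €85 = €2,295, leaving €1,798.
Small Business Credit: income exceeds €218,000 by €156,800 → 32 increments × €200 = €6,400 ≥ base, so the credit is €0.
Total: €432 + €1,798 + €0 = €2,230.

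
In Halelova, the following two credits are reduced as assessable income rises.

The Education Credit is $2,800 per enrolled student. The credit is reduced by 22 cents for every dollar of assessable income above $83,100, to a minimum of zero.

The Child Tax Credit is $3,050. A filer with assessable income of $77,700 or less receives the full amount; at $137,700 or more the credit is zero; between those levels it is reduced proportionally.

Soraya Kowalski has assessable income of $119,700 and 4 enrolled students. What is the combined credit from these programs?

$4,063

Education Credit: base = 4 × $2,800 = $11,200. 22% of the $36,600 excess over $83,100 is $8,052; credit = $11,200 − $8,052 = $3,148.
Child Tax Credit: $119,700 is $42,000 into a $60,000 phase-out range, leaving 18,000/60,000 of the credit: $3,050 × 18,000/60,000 = $915.
Total: $3,148 + $915 = $4,063.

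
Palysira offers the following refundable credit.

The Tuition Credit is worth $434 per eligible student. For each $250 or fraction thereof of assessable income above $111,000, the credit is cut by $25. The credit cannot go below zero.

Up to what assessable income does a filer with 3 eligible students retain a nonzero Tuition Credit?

Full credit = 3 × $434 = $1,302.
After 52 increments the reduction is 52 × $25 = $1,300, leaving $2; one more increment wipes it out. Increment 52 ends at excess 52 × $250 = $13,000, so the highest qualifying income is $111,000 + $13,000 = $124,000.

$124,000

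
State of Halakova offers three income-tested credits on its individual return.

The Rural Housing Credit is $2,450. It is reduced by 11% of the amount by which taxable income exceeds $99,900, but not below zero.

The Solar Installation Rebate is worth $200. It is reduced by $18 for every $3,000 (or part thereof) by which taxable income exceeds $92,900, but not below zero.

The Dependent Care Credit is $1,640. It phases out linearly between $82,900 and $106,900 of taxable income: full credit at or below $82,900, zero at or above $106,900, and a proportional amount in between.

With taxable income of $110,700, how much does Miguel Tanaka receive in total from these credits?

Rural Housing Credit: 11% of the $10,800 excess over $99,900 is $1,188; credit = $2,450 − $1,188 = $1,262.
Solar Installation Rebate: income exceeds $92,900 by $17,800, which is 6 full-or-partial $3,000 increments; reduction = 6 × $18 = $108, leaving $92.
Dependent Care Credit: $110,700 is at or above $106,900, so the credit is $0.
Total: $1,262 + $92 + $0 = $1,354.

$1,354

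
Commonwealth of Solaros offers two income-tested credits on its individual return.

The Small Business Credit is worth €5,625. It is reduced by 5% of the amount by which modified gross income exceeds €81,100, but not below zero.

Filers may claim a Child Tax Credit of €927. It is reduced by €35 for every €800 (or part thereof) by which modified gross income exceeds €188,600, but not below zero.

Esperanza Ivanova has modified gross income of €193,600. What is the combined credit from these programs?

€682

Small Business Credit: 5% of the €112,500 excess over €81,100 is €5,625 ≥ base, so the credit is €0.
Child Tax Credit: income exceeds €188,600 by €5,000, which is 7 full-or-partial €800 increments; reduction = 7 × €35 = €245, leaving €682.
Total: €0 + €682 = €682.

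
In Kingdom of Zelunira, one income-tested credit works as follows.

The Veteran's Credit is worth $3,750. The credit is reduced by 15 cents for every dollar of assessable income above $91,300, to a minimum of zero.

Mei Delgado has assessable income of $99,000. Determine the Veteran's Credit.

Veteran's Credit: 15% of the $7,700 excess over $91,300 is $1,155; credit = $3,750 − $1,155 = $2,595.

$2,595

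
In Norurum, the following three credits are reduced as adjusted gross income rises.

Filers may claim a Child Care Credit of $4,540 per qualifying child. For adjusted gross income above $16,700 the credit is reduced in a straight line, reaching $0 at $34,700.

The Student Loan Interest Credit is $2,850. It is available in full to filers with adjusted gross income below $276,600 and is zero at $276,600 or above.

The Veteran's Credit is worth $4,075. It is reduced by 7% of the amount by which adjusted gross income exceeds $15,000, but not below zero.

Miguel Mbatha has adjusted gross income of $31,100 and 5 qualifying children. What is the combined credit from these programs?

$10,338

Child Care Credit: base = 5 × $4,540 = $22,700. $31,100 is $14,400 into a $18,000 phase-out range, leaving 3,600/18,000 of the credit: $22,700 × 3,600/18,000 = $4,540.
Student Loan Interest Credit: $31,100 is below the $276,600 cutoff, so the full $2,850 applies.
Veteran's Credit: 7% of the $16,100 excess over $15,000 is $1,127; credit = $4,075 − $1,127 = $2,948.
Total: $4,540 + $2,850 + $2,948 = $10,338.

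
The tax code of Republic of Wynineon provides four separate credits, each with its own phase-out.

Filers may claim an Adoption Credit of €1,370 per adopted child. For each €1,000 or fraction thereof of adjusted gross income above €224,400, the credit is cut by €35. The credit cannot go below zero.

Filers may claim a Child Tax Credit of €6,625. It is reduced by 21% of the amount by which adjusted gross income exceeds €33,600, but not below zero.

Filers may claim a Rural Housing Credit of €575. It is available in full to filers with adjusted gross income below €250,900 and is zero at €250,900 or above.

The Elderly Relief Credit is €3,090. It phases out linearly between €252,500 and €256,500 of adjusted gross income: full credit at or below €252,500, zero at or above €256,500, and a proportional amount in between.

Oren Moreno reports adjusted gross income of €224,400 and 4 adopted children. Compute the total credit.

€9,145

Adoption Credit: base = 4 × €1,370 = €5,480. €224,400 is at or below the €224,400 threshold, so the full €5,480 applies.
Child Tax Credit: 21% of the €190,800 excess over €33,600 is €40,068 ≥ base, so the credit is €0.
Rural Housing Credit: €224,400 is below the €250,900 cutoff, so the full €575 applies.
Elderly Relief Credit: €224,400 is at or below the €252,500 threshold, so the full €3,090 applies.
Total: €5,480 + €0 + €575 + €3,090 = €9,145.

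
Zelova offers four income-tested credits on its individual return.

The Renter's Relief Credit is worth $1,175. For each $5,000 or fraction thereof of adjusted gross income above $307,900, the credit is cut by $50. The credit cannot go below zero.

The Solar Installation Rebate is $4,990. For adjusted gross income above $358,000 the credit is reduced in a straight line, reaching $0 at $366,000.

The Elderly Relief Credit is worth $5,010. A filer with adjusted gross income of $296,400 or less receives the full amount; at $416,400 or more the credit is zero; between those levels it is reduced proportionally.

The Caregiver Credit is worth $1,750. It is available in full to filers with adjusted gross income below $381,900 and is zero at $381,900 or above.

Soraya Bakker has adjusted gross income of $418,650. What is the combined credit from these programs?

Renter's Relief Credit: income exceeds $307,900 by $110,750, which is 23 full-or-partial $5,000 increments; reduction = 23 × $50 = $1,150, leaving $25.
Solar Installation Rebate: $418,650 is at or above $366,000, so the credit is $0.
Elderly Relief Credit: $418,650 is at or above $416,400, so the credit is $0.
Caregiver Credit: $418,650 meets or exceeds the $381,900 cutoff, so the credit is $0.
Total: $25 + $0 + $0 + $0 = $25.

$25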